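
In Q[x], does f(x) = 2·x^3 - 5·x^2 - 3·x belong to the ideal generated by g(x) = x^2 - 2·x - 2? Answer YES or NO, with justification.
In Q[x] the ideal (g) consists of all multiples of g, so f ∈ (g) iff g | f, i.e. iff the remainder of f on division by g is 0. Divide f by g (g is monic, so eliminate the leading term of the running remainder at each step):
  leading term 2·x^3: subtract (2·x)·g(x) = 2·x^3 - 4·x^2 - 4·x, leaving -x^2 + x
  leading term -x^2: subtract (-1)·g(x) = -x^2 + 2·x + 2, leaving -x - 2
The remainder r(x) = -x - 2 ≠ 0 (and deg r < deg g), so g ∤ f, i.e. f ∉ (g).

Final answer: NO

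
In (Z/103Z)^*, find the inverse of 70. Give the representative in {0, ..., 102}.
70^(−1) ≡ 78 (mod 103)

Apply the extended Euclidean algorithm to (103, 70), tracking rows (r, s, t) with s·103 + t·70 = r. Each division r_prev = q·r_cur + r_new produces the new row as (previous row) − q·(current row):
  row A: (103, 1, 0)   [1·103 + 0·70 = 103]
  row B: (70, 0, 1)   [0·103 + 1·70 = 70]
  103 = 1·70 + 33   → row C = row A − 1·row B = (33, 1, −1)   [check: 1·103 − 1·70 = 33]
  70 = 2·33 + 4   → row D = row B − 2·row C = (4, −2, 3)   [check: −2·103 + 3·70 = 4]
  33 = 8·4 + 1   → row E = row C − 8·row D = (1, 17, −25)   [check: 17·103 − 25·70 = 1]
  4 = 4·1 + 0   → remainder 0, stop. gcd = 1 (last nonzero row E).
The gcd is 1, so 70 is invertible mod 103. The last nonzero row gives 17·103 − 25·70 = 1, so t = −25. So 70^(−1) ≡ −25 ≡ 78 (mod 103). Verify: 70 · 78 = 5460 ≡ 1 (mod 103). ✓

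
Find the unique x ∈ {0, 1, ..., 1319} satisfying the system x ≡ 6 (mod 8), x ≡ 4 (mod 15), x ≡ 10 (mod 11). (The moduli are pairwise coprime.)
x ≡ 934 (mod 1320); the representative in [0, 1320) is 934

The moduli 8, 15, 11 are pairwise coprime, so by the CRT there is a unique solution mod 8·15·11 = 1320.
Solve by successive substitution. Start with x ≡ 6 (mod 8).
  Combine with x ≡ 4 (mod 15): write x = 6 + 8·t and require 6 + 8·t ≡ 4 (mod 15), i.e. 8·t ≡ 4 − 6 ≡ 13 (mod 15). Since 8^(−1) ≡ 2 (mod 15), t ≡ 2·13 ≡ 11 (mod 15). So x ≡ 6 + 8·11 = 94 (mod 120).
  Combine with x ≡ 10 (mod 11): write x = 94 + 120·t and require 94 + 120·t ≡ 10 (mod 11), i.e. 120·t ≡ 10 − 94 ≡ 4 (mod 11). Since 120^(−1) ≡ 10 (mod 11) (120 ≡ 10 (mod 11)), t ≡ 10·4 ≡ 7 (mod 11). So x ≡ 94 + 120·7 = 934 (mod 1320).
Unique solution in [0, 1320): x = 934.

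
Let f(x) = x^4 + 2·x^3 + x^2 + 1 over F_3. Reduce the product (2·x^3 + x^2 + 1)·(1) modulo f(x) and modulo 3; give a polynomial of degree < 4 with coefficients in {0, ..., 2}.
a · b ≡ 2·x^3 + x^2 + 1 (mod f(x))

Multiply as integer polynomials: a · b = 2·x^3 + x^2 + 1. Reducing coefficients mod 3: a · b ≡ 2·x^3 + x^2 + 1. This already has degree < 4, so no reduction by f is needed. Hence a · b ≡ 2·x^3 + x^2 + 1 in F_3[x]/(f).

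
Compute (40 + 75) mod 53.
9

Reduce the summands first: 75 ≡ 22 (mod 53), so 40 + 75 ≡ 40 + 22 (mod 53). 40 + 22 = 62; 62 = 1·53 + 9, so (40 + 75) mod 53 = 9.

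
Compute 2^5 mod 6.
Use repeated squaring. Binary(5) = 101. Walk through the bits of the exponent 5 left-to-right: at each bit after the leading one, square the running value, then multiply by 2 if the bit is 1 (always reducing mod 6):
  bit 1 = 1 (leading): start with 2.
  bit 2 = 0: square 2^2 = 4 (mod 6).
  bit 3 = 1: square 4^2 = 16 ≡ 4; bit is 1, so multiply 4·2 = 8 ≡ 2 (mod 6).
Final value: 2^5 ≡ 2 (mod 6).

Final answer: 2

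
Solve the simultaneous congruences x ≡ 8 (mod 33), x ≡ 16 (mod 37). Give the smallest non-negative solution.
x ≡ 1163 (mod 1221); the representative in [0, 1221) is 1163

The moduli 33, 37 are pairwise coprime, so by the CRT there is a unique solution mod 33·37 = 1221.
Solve by successive substitution. Start with x ≡ 8 (mod 33).
  Combine with x ≡ 16 (mod 37): write x = 8 + 33·t and require 8 + 33·t ≡ 16 (mod 37), i.e. 33·t ≡ 16 − 8 ≡ 8 (mod 37). Since 33^(−1) ≡ 9 (mod 37), t ≡ 9·8 ≡ 35 (mod 37). So x ≡ 8 + 33·35 = 1163 (mod 1221).
Unique solution in [0, 1221): x = 1163.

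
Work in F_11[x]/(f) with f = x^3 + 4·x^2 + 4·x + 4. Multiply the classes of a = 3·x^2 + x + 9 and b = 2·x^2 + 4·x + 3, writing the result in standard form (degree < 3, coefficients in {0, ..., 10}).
Multiply as integer polynomials: a · b = 6·x^4 + 14·x^3 + 31·x^2 + 39·x + 27. Reducing coefficients mod 11: a · b ≡ 6·x^4 + 3·x^3 + 9·x^2 + 6·x + 5. Now divide by f(x) = x^3 + 4·x^2 + 4·x + 4 in F_11[x], eliminating the leading term at each step:
  leading term 6·x^4: subtract (6·x)·f(x) = 6·x^4 + 2·x^3 + 2·x^2 + 2·x, leaving x^3 + 7·x^2 + 4·x + 5 (coefficients mod 11)
  leading term x^3: subtract (1)·f(x) = x^3 + 4·x^2 + 4·x + 4, leaving 3·x^2 + 1 (coefficients mod 11)
The degree is now < 3, so this is the remainder. Hence a · b ≡ 3·x^2 + 1 in F_11[x]/(f).

Final answer: a · b ≡ 3·x^2 + 1 (mod f(x))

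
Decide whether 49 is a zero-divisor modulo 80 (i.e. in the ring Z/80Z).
gcd(49, 80) = 1, so 49 is a unit in Z/80Z (it has a multiplicative inverse). A unit cannot be a zero-divisor: if 49·b ≡ 0 then multiplying both sides by 49^(−1) gives b ≡ 0. So 49 is not a zero-divisor.

Final answer: NO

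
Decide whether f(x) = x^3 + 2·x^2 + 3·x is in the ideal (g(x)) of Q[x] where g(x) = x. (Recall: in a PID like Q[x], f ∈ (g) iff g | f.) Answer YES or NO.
YES

In Q[x] the ideal (g) consists of all multiples of g, so f ∈ (g) iff g | f, i.e. iff the remainder of f on division by g is 0. Divide f by g (g is monic, so eliminate the leading term of the running remainder at each step):
  leading term x^3: subtract (x^2)·g(x) = x^3, leaving 2·x^2 + 3·x
  leading term 2·x^2: subtract (2·x)·g(x) = 2·x^2, leaving 3·x
  leading term 3·x: subtract (3)·g(x) = 3·x, leaving 0
The remainder is 0, so f(x) = g(x) · h(x) with h(x) = x^2 + 2·x + 3. Hence g | f, i.e. f ∈ (g).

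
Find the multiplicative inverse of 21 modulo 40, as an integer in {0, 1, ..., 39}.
Apply the extended Euclidean algorithm to (40, 21), tracking rows (r, s, t) with s·40 + t·21 = r. Each division r_prev = q·r_cur + r_new produces the new row as (previous row) − q·(current row):
  row A: (40, 1, 0)   [1·40 + 0·21 = 40]
  row B: (21, 0, 1)   [0·40 + 1·21 = 21]
  40 = 1·21 + 19   → row C = row A − 1·row B = (19, 1, −1)   [check: 1·40 − 1·21 = 19]
  21 = 1·19 + 2   → row D = row B − 1·row C = (2, −1, 2)   [check: −1·40 + 2·21 = 2]
  19 = 9·2 + 1   → row E = row C − 9·row D = (1, 10, −19)   [check: 10·40 − 19·21 = 1]
  2 = 2·1 + 0   → remainder 0, stop. gcd = 1 (last nonzero row E).
The gcd is 1, so 21 is invertible mod 40. The last nonzero row gives 10·40 − 19·21 = 1, so t = −19. So 21^(−1) ≡ −19 ≡ 21 (mod 40). Verify: 21 · 21 = 441 ≡ 1 (mod 40). ✓

Final answer: 21^(−1) ≡ 21 (mod 40)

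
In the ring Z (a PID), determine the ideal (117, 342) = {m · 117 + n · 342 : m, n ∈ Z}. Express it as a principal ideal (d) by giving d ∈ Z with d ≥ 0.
(117, 342) = (9); d = 9

In the PID Z, (a, b) is generated by gcd(a, b). Compute gcd(342, 117) with the extended Euclidean algorithm, tracking rows (r, s, t) with s·342 + t·117 = r:
  row A: (342, 1, 0)   [1·342 + 0·117 = 342]
  row B: (117, 0, 1)   [0·342 + 1·117 = 117]
  342 = 2·117 + 108   → row C = row A − 2·row B = (108, 1, −2)   [check: 1·342 − 2·117 = 108]
  117 = 1·108 + 9   → row D = row B − 1·row C = (9, −1, 3)   [check: −1·342 + 3·117 = 9]
  108 = 12·9 + 0   → remainder 0, stop. gcd = 9 (last nonzero row D).
So gcd(117, 342) = 9, with Bézout identity −1·342 + 3·117 = 9. Containment (⊇): the Bézout identity exhibits 9 as an element of (117, 342), giving (9) ⊆ (117, 342). Containment (⊆): since 9 | 117 and 9 | 342 (117 = 9·13, 342 = 9·38), every Z-linear combination of 117 and 342 is divisible by 9, so (117, 342) ⊆ (9). Therefore (117, 342) = (9), d = 9.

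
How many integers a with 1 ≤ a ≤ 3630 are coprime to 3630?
880

The number of a ∈ {1, ..., 3630} with gcd(a, 3630) = 1 is by definition Euler's totient φ(3630). φ is multiplicative, with φ(p^e) = p^e − p^(e−1). Factorise 3630 = 2 · 3 · 5 · 11^2. Then
  φ(3630) = (2 − 1) · (3 − 1) · (5 − 1) · (11^2 − 11^1) = 1 · 2 · 4 · 110 = 880.
So there are 880 such integers.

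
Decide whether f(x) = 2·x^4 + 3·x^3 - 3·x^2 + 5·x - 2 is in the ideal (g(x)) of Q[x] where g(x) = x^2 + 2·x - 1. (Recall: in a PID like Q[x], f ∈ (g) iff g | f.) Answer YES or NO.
In Q[x] the ideal (g) consists of all multiples of g, so f ∈ (g) iff g | f, i.e. iff the remainder of f on division by g is 0. Divide f by g (g is monic, so eliminate the leading term of the running remainder at each step):
  leading term 2·x^4: subtract (2·x^2)·g(x) = 2·x^4 + 4·x^3 - 2·x^2, leaving -x^3 - x^2 + 5·x - 2
  leading term -x^3: subtract (-x)·g(x) = -x^3 - 2·x^2 + x, leaving x^2 + 4·x - 2
  leading term x^2: subtract (1)·g(x) = x^2 + 2·x - 1, leaving 2·x - 1
The remainder r(x) = 2·x - 1 ≠ 0 (and deg r < deg g), so g ∤ f, i.e. f ∉ (g).

Final answer: NO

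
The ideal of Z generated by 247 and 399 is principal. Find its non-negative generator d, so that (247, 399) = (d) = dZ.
(247, 399) = (19); d = 19

In the PID Z, (a, b) is generated by gcd(a, b). Compute gcd(399, 247) with the extended Euclidean algorithm, tracking rows (r, s, t) with s·399 + t·247 = r:
  row A: (399, 1, 0)   [1·399 + 0·247 = 399]
  row B: (247, 0, 1)   [0·399 + 1·247 = 247]
  399 = 1·247 + 152   → row C = row A − 1·row B = (152, 1, −1)   [check: 1·399 − 1·247 = 152]
  247 = 1·152 + 95   → row D = row B − 1·row C = (95, −1, 2)   [check: −1·399 + 2·247 = 95]
  152 = 1·95 + 57   → row E = row C − 1·row D = (57, 2, −3)   [check: 2·399 − 3·247 = 57]
  95 = 1·57 + 38   → row F = row D − 1·row E = (38, −3, 5)   [check: −3·399 + 5·247 = 38]
  57 = 1·38 + 19   → row G = row E − 1·row F = (19, 5, −8)   [check: 5·399 − 8·247 = 19]
  38 = 2·19 + 0   → remainder 0, stop. gcd = 19 (last nonzero row G).
So gcd(247, 399) = 19, with Bézout identity 5·399 − 8·247 = 19. Containment (⊇): the Bézout identity exhibits 19 as an element of (247, 399), giving (19) ⊆ (247, 399). Containment (⊆): since 19 | 247 and 19 | 399 (247 = 19·13, 399 = 19·21), every Z-linear combination of 247 and 399 is divisible by 19, so (247, 399) ⊆ (19). Therefore (247, 399) = (19), d = 19.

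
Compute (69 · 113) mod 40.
37

Reduce the factors first: 69 ≡ 29, 113 ≡ 33 (mod 40), so 69 · 113 ≡ 29 · 33 (mod 40). 29 · 33 = 957. Dividing by 40: 957 = 23·40 + 37. So (69 · 113) mod 40 = 37.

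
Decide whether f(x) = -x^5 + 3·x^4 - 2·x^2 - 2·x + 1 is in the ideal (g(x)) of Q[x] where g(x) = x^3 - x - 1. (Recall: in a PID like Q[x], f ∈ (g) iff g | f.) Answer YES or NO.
YES

In Q[x] the ideal (g) consists of all multiples of g, so f ∈ (g) iff g | f, i.e. iff the remainder of f on division by g is 0. Divide f by g (g is monic, so eliminate the leading term of the running remainder at each step):
  leading term -x^5: subtract (-x^2)·g(x) = -x^5 + x^3 + x^2, leaving 3·x^4 - x^3 - 3·x^2 - 2·x + 1
  leading term 3·x^4: subtract (3·x)·g(x) = 3·x^4 - 3·x^2 - 3·x, leaving -x^3 + x + 1
  leading term -x^3: subtract (-1)·g(x) = -x^3 + x + 1, leaving 0
The remainder is 0, so f(x) = g(x) · h(x) with h(x) = -x^2 + 3·x - 1. Hence g | f, i.e. f ∈ (g).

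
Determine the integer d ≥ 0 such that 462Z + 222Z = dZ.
(462, 222) = (6); d = 6

In the PID Z, (a, b) is generated by gcd(a, b). Compute gcd(462, 222) with the extended Euclidean algorithm, tracking rows (r, s, t) with s·462 + t·222 = r:
  row A: (462, 1, 0)   [1·462 + 0·222 = 462]
  row B: (222, 0, 1)   [0·462 + 1·222 = 222]
  462 = 2·222 + 18   → row C = row A − 2·row B = (18, 1, −2)   [check: 1·462 − 2·222 = 18]
  222 = 12·18 + 6   → row D = row B − 12·row C = (6, −12, 25)   [check: −12·462 + 25·222 = 6]
  18 = 3·6 + 0   → remainder 0, stop. gcd = 6 (last nonzero row D).
So gcd(462, 222) = 6, with Bézout identity −12·462 + 25·222 = 6. Containment (⊇): the Bézout identity exhibits 6 as an element of (462, 222), giving (6) ⊆ (462, 222). Containment (⊆): since 6 | 462 and 6 | 222 (462 = 6·77, 222 = 6·37), every Z-linear combination of 462 and 222 is divisible by 6, so (462, 222) ⊆ (6). Therefore (462, 222) = (6), d = 6.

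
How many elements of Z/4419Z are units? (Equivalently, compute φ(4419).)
An element a ∈ Z/4419Z is a unit iff gcd(a, 4419) = 1, so the number of units is φ(4419). φ is multiplicative, with φ(p^e) = p^e − p^(e−1). Factorise 4419 = 3^2 · 491. Then
  φ(4419) = (3^2 − 3^1) · (491 − 1) = 6 · 490 = 2940.

Final answer: Z/4419Z has φ(4419) = 2940 units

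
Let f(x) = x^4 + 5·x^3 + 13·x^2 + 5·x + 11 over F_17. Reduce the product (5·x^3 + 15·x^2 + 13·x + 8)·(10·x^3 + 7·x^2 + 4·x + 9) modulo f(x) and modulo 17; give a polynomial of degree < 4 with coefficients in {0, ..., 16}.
a · b ≡ 14·x^3 + 10·x^2 + 7·x + 9 (mod f(x))

Multiply as integer polynomials: a · b = 50·x^6 + 185·x^5 + 255·x^4 + 276·x^3 + 243·x^2 + 149·x + 72. Reducing coefficients mod 17: a · b ≡ 16·x^6 + 15·x^5 + 4·x^3 + 5·x^2 + 13·x + 4. Now divide by f(x) = x^4 + 5·x^3 + 13·x^2 + 5·x + 11 in F_17[x], eliminating the leading term at each step:
  leading term 16·x^6: subtract (16·x^2)·f(x) = 16·x^6 + 12·x^5 + 4·x^4 + 12·x^3 + 6·x^2, leaving 3·x^5 + 13·x^4 + 9·x^3 + 16·x^2 + 13·x + 4 (coefficients mod 17)
  leading term 3·x^5: subtract (3·x)·f(x) = 3·x^5 + 15·x^4 + 5·x^3 + 15·x^2 + 16·x, leaving 15·x^4 + 4·x^3 + x^2 + 14·x + 4 (coefficients mod 17)
  leading term 15·x^4: subtract (15)·f(x) = 15·x^4 + 7·x^3 + 8·x^2 + 7·x + 12, leaving 14·x^3 + 10·x^2 + 7·x + 9 (coefficients mod 17)
The degree is now < 4, so this is the remainder. Hence a · b ≡ 14·x^3 + 10·x^2 + 7·x + 9 in F_17[x]/(f).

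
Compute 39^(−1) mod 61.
Apply the extended Euclidean algorithm to (61, 39), tracking rows (r, s, t) with s·61 + t·39 = r. Each division r_prev = q·r_cur + r_new produces the new row as (previous row) − q·(current row):
  row A: (61, 1, 0)   [1·61 + 0·39 = 61]
  row B: (39, 0, 1)   [0·61 + 1·39 = 39]
  61 = 1·39 + 22   → row C = row A − 1·row B = (22, 1, −1)   [check: 1·61 − 1·39 = 22]
  39 = 1·22 + 17   → row D = row B − 1·row C = (17, −1, 2)   [check: −1·61 + 2·39 = 17]
  22 = 1·17 + 5   → row E = row C − 1·row D = (5, 2, −3)   [check: 2·61 − 3·39 = 5]
  17 = 3·5 + 2   → row F = row D − 3·row E = (2, −7, 11)   [check: −7·61 + 11·39 = 2]
  5 = 2·2 + 1   → row G = row E − 2·row F = (1, 16, −25)   [check: 16·61 − 25·39 = 1]
  2 = 2·1 + 0   → remainder 0, stop. gcd = 1 (last nonzero row G).
The gcd is 1, so 39 is invertible mod 61. The last nonzero row gives 16·61 − 25·39 = 1, so t = −25. So 39^(−1) ≡ −25 ≡ 36 (mod 61). Verify: 39 · 36 = 1404 ≡ 1 (mod 61). ✓

Final answer: 39^(−1) ≡ 36 (mod 61)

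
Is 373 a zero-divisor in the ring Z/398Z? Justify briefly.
gcd(373, 398) = 1, so 373 is a unit in Z/398Z (it has a multiplicative inverse). A unit cannot be a zero-divisor: if 373·b ≡ 0 then multiplying both sides by 373^(−1) gives b ≡ 0. So 373 is not a zero-divisor.

Final answer: NO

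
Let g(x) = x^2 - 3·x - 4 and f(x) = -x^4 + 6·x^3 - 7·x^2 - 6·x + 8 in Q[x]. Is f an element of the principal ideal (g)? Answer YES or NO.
YES

In Q[x] the ideal (g) consists of all multiples of g, so f ∈ (g) iff g | f, i.e. iff the remainder of f on division by g is 0. Divide f by g (g is monic, so eliminate the leading term of the running remainder at each step):
  leading term -x^4: subtract (-x^2)·g(x) = -x^4 + 3·x^3 + 4·x^2, leaving 3·x^3 - 11·x^2 - 6·x + 8
  leading term 3·x^3: subtract (3·x)·g(x) = 3·x^3 - 9·x^2 - 12·x, leaving -2·x^2 + 6·x + 8
  leading term -2·x^2: subtract (-2)·g(x) = -2·x^2 + 6·x + 8, leaving 0
The remainder is 0, so f(x) = g(x) · h(x) with h(x) = -x^2 + 3·x - 2. Hence g | f, i.e. f ∈ (g).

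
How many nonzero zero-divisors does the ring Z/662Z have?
In Z/662Z each nonzero element is either a unit (gcd with 662 is 1) or a zero-divisor (gcd > 1). The number of units is φ(662): factorise 662 = 2 · 331, so φ(662) = (2 − 1) · (331 − 1) = 1 · 330 = 330. The nonzero elements number 662 − 1 = 661. Hence the nonzero zero-divisors number 661 − 330 = 331.

Final answer: Z/662Z has 331 nonzero zero-divisors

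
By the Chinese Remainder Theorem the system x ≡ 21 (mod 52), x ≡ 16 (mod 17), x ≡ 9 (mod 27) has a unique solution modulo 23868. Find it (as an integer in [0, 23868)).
x ≡ 5949 (mod 23868); the representative in [0, 23868) is 5949

The moduli 52, 17, 27 are pairwise coprime, so by the CRT there is a unique solution mod 52·17·27 = 23868.
Solve by successive substitution. Start with x ≡ 21 (mod 52).
  Combine with x ≡ 16 (mod 17): write x = 21 + 52·t and require 21 + 52·t ≡ 16 (mod 17), i.e. 52·t ≡ 16 − 21 ≡ 12 (mod 17). Since 52^(−1) ≡ 1 (mod 17) (52 ≡ 1 (mod 17)), t ≡ 1·12 ≡ 12 (mod 17). So x ≡ 21 + 52·12 = 645 (mod 884).
  Combine with x ≡ 9 (mod 27): write x = 645 + 884·t and require 645 + 884·t ≡ 9 (mod 27), i.e. 884·t ≡ 9 − 645 ≡ 12 (mod 27). Since 884^(−1) ≡ 23 (mod 27) (884 ≡ 20 (mod 27)), t ≡ 23·12 ≡ 6 (mod 27). So x ≡ 645 + 884·6 = 5949 (mod 23868).
Unique solution in [0, 23868): x = 5949.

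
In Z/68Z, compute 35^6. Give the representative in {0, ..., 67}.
Use repeated squaring. Binary(6) = 110. Walk through the bits of the exponent 6 left-to-right: at each bit after the leading one, square the running value, then multiply by 35 if the bit is 1 (always reducing mod 68):
  bit 1 = 1 (leading): start with 35.
  bit 2 = 1: square 35^2 = 1225 ≡ 1; bit is 1, so multiply 1·35 = 35 (mod 68).
  bit 3 = 0: square 35^2 = 1225 ≡ 1 (mod 68).
Final value: 35^6 ≡ 1 (mod 68).

Final answer: 1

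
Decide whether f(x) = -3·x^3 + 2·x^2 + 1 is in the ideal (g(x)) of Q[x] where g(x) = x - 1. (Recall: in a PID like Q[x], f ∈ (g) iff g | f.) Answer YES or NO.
YES

In Q[x] the ideal (g) consists of all multiples of g, so f ∈ (g) iff g | f, i.e. iff the remainder of f on division by g is 0. Divide f by g (g is monic, so eliminate the leading term of the running remainder at each step):
  leading term -3·x^3: subtract (-3·x^2)·g(x) = -3·x^3 + 3·x^2, leaving 1 - x^2
  leading term -x^2: subtract (-x)·g(x) = -x^2 + x, leaving 1 - x
  leading term -x: subtract (-1)·g(x) = 1 - x, leaving 0
The remainder is 0, so f(x) = g(x) · h(x) with h(x) = -3·x^2 - x - 1. Hence g | f, i.e. f ∈ (g).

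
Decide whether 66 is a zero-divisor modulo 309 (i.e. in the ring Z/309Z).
gcd(66, 309) = 3 > 1, so 66 is not a unit in Z/309Z. In Z/nZ every nonzero non-unit is a zero-divisor: explicitly, take b = 309/gcd = 103 ≠ 0 (mod 309); then 66·103 = 6798 = 22·309, i.e. 66·103 ≡ 0 (mod 309). So 66 is a zero-divisor.

Final answer: YES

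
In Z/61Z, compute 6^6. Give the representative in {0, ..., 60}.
52

Use repeated squaring. Binary(6) = 110. Walk through the bits of the exponent 6 left-to-right: at each bit after the leading one, square the running value, then multiply by 6 if the bit is 1 (always reducing mod 61):
  bit 1 = 1 (leading): start with 6.
  bit 2 = 1: square 6^2 = 36; bit is 1, so multiply 36·6 = 216 ≡ 33 (mod 61).
  bit 3 = 0: square 33^2 = 1089 ≡ 52 (mod 61).
Final value: 6^6 ≡ 52 (mod 61).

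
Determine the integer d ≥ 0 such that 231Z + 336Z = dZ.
In the PID Z, (a, b) is generated by gcd(a, b). Compute gcd(336, 231) with the extended Euclidean algorithm, tracking rows (r, s, t) with s·336 + t·231 = r:
  row A: (336, 1, 0)   [1·336 + 0·231 = 336]
  row B: (231, 0, 1)   [0·336 + 1·231 = 231]
  336 = 1·231 + 105   → row C = row A − 1·row B = (105, 1, −1)   [check: 1·336 − 1·231 = 105]
  231 = 2·105 + 21   → row D = row B − 2·row C = (21, −2, 3)   [check: −2·336 + 3·231 = 21]
  105 = 5·21 + 0   → remainder 0, stop. gcd = 21 (last nonzero row D).
So gcd(231, 336) = 21, with Bézout identity −2·336 + 3·231 = 21. Containment (⊇): the Bézout identity exhibits 21 as an element of (231, 336), giving (21) ⊆ (231, 336). Containment (⊆): since 21 | 231 and 21 | 336 (231 = 21·11, 336 = 21·16), every Z-linear combination of 231 and 336 is divisible by 21, so (231, 336) ⊆ (21). Therefore (231, 336) = (21), d = 21.

Final answer: (231, 336) = (21); d = 21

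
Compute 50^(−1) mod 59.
50^(−1) ≡ 13 (mod 59)

Apply the extended Euclidean algorithm to (59, 50), tracking rows (r, s, t) with s·59 + t·50 = r. Each division r_prev = q·r_cur + r_new produces the new row as (previous row) − q·(current row):
  row A: (59, 1, 0)   [1·59 + 0·50 = 59]
  row B: (50, 0, 1)   [0·59 + 1·50 = 50]
  59 = 1·50 + 9   → row C = row A − 1·row B = (9, 1, −1)   [check: 1·59 − 1·50 = 9]
  50 = 5·9 + 5   → row D = row B − 5·row C = (5, −5, 6)   [check: −5·59 + 6·50 = 5]
  9 = 1·5 + 4   → row E = row C − 1·row D = (4, 6, −7)   [check: 6·59 − 7·50 = 4]
  5 = 1·4 + 1   → row F = row D − 1·row E = (1, −11, 13)   [check: −11·59 + 13·50 = 1]
  4 = 4·1 + 0   → remainder 0, stop. gcd = 1 (last nonzero row F).
The gcd is 1, so 50 is invertible mod 59. The last nonzero row gives −11·59 + 13·50 = 1, so t = 13. So 50^(−1) ≡ 13 (mod 59). Verify: 50 · 13 = 650 ≡ 1 (mod 59). ✓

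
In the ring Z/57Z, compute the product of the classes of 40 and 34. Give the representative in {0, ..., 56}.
49

Both factors are already reduced mod 57. 40 · 34 = 1360. Dividing by 57: 1360 = 23·57 + 49. So (40 · 34) mod 57 = 49.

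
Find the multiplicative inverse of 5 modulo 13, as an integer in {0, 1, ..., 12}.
Apply the extended Euclidean algorithm to (13, 5), tracking rows (r, s, t) with s·13 + t·5 = r. Each division r_prev = q·r_cur + r_new produces the new row as (previous row) − q·(current row):
  row A: (13, 1, 0)   [1·13 + 0·5 = 13]
  row B: (5, 0, 1)   [0·13 + 1·5 = 5]
  13 = 2·5 + 3   → row C = row A − 2·row B = (3, 1, −2)   [check: 1·13 − 2·5 = 3]
  5 = 1·3 + 2   → row D = row B − 1·row C = (2, −1, 3)   [check: −1·13 + 3·5 = 2]
  3 = 1·2 + 1   → row E = row C − 1·row D = (1, 2, −5)   [check: 2·13 − 5·5 = 1]
  2 = 2·1 + 0   → remainder 0, stop. gcd = 1 (last nonzero row E).
The gcd is 1, so 5 is invertible mod 13. The last nonzero row gives 2·13 − 5·5 = 1, so t = −5. So 5^(−1) ≡ −5 ≡ 8 (mod 13). Verify: 5 · 8 = 40 ≡ 1 (mod 13). ✓

Final answer: 5^(−1) ≡ 8 (mod 13)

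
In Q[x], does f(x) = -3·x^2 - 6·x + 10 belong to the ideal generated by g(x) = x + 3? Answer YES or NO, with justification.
In Q[x] the ideal (g) consists of all multiples of g, so f ∈ (g) iff g | f, i.e. iff the remainder of f on division by g is 0. Divide f by g (g is monic, so eliminate the leading term of the running remainder at each step):
  leading term -3·x^2: subtract (-3·x)·g(x) = -3·x^2 - 9·x, leaving 3·x + 10
  leading term 3·x: subtract (3)·g(x) = 3·x + 9, leaving 1
The remainder r(x) = 1 ≠ 0 (and deg r < deg g), so g ∤ f, i.e. f ∉ (g).

Final answer: NO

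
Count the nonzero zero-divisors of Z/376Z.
In Z/376Z each nonzero element is either a unit (gcd with 376 is 1) or a zero-divisor (gcd > 1). The number of units is φ(376): factorise 376 = 2^3 · 47, so φ(376) = (2^3 − 2^2) · (47 − 1) = 4 · 46 = 184. The nonzero elements number 376 − 1 = 375. Hence the nonzero zero-divisors number 375 − 184 = 191.

Final answer: Z/376Z has 191 nonzero zero-divisors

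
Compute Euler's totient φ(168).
φ(168) = 48

φ is multiplicative, with φ(p^e) = p^e − p^(e−1). Factorise 168 = 2^3 · 3 · 7. Then
  φ(168) = (2^3 − 2^2) · (3 − 1) · (7 − 1) = 4 · 2 · 6 = 48.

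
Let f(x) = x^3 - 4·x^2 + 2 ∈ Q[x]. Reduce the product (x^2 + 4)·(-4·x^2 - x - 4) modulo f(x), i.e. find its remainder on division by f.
a · b ≡ -88·x^2 + 4·x + 18 (mod f(x))

First multiply in Q[x] without reducing: a · b = -4·x^4 - x^3 - 20·x^2 - 4·x - 16. Now divide by f(x) = x^3 - 4·x^2 + 2, eliminating the leading term at each step:
  leading term -4·x^4: subtract (-4·x)·f(x) = -4·x^4 + 16·x^3 - 8·x, leaving -17·x^3 - 20·x^2 + 4·x - 16
  leading term -17·x^3: subtract (-17)·f(x) = -17·x^3 + 68·x^2 - 34, leaving -88·x^2 + 4·x + 18
The degree is now < 3, so this is the remainder. Hence a · b ≡ -88·x^2 + 4·x + 18 in Q[x]/(f).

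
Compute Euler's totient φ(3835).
φ(3835) = 2784

φ is multiplicative, with φ(p^e) = p^e − p^(e−1). Factorise 3835 = 5 · 13 · 59. Then
  φ(3835) = (5 − 1) · (13 − 1) · (59 − 1) = 4 · 12 · 58 = 2784.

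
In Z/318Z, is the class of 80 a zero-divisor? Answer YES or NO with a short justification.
YES

gcd(80, 318) = 2 > 1, so 80 is not a unit in Z/318Z. In Z/nZ every nonzero non-unit is a zero-divisor: explicitly, take b = 318/gcd = 159 ≠ 0 (mod 318); then 80·159 = 12720 = 40·318, i.e. 80·159 ≡ 0 (mod 318). So 80 is a zero-divisor.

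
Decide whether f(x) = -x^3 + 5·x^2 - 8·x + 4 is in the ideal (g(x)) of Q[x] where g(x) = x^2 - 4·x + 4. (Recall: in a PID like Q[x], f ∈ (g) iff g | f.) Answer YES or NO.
YES

In Q[x] the ideal (g) consists of all multiples of g, so f ∈ (g) iff g | f, i.e. iff the remainder of f on division by g is 0. Divide f by g (g is monic, so eliminate the leading term of the running remainder at each step):
  leading term -x^3: subtract (-x)·g(x) = -x^3 + 4·x^2 - 4·x, leaving x^2 - 4·x + 4
  leading term x^2: subtract (1)·g(x) = x^2 - 4·x + 4, leaving 0
The remainder is 0, so f(x) = g(x) · h(x) with h(x) = 1 - x. Hence g | f, i.e. f ∈ (g).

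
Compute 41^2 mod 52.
17

Use repeated squaring. Binary(2) = 10. Walk through the bits of the exponent 2 left-to-right: at each bit after the leading one, square the running value, then multiply by 41 if the bit is 1 (always reducing mod 52):
  bit 1 = 1 (leading): start with 41.
  bit 2 = 0: square 41^2 = 1681 ≡ 17 (mod 52).
Final value: 41^2 ≡ 17 (mod 52).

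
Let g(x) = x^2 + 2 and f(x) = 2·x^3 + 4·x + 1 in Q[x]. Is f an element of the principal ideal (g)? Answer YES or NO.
NO

In Q[x] the ideal (g) consists of all multiples of g, so f ∈ (g) iff g | f, i.e. iff the remainder of f on division by g is 0. Divide f by g (g is monic, so eliminate the leading term of the running remainder at each step):
  leading term 2·x^3: subtract (2·x)·g(x) = 2·x^3 + 4·x, leaving 1
The remainder r(x) = 1 ≠ 0 (and deg r < deg g), so g ∤ f, i.e. f ∉ (g).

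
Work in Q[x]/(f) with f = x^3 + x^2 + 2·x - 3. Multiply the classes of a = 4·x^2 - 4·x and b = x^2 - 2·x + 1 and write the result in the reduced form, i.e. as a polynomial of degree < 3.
First multiply in Q[x] without reducing: a · b = 4·x^4 - 12·x^3 + 12·x^2 - 4·x. Now divide by f(x) = x^3 + x^2 + 2·x - 3, eliminating the leading term at each step:
  leading term 4·x^4: subtract (4·x)·f(x) = 4·x^4 + 4·x^3 + 8·x^2 - 12·x, leaving -16·x^3 + 4·x^2 + 8·x
  leading term -16·x^3: subtract (-16)·f(x) = -16·x^3 - 16·x^2 - 32·x + 48, leaving 20·x^2 + 40·x - 48
The degree is now < 3, so this is the remainder. Hence a · b ≡ 20·x^2 + 40·x - 48 in Q[x]/(f).

Final answer: a · b ≡ 20·x^2 + 40·x - 48 (mod f(x))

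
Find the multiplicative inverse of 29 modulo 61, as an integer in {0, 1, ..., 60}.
Apply the extended Euclidean algorithm to (61, 29), tracking rows (r, s, t) with s·61 + t·29 = r. Each division r_prev = q·r_cur + r_new produces the new row as (previous row) − q·(current row):
  row A: (61, 1, 0)   [1·61 + 0·29 = 61]
  row B: (29, 0, 1)   [0·61 + 1·29 = 29]
  61 = 2·29 + 3   → row C = row A − 2·row B = (3, 1, −2)   [check: 1·61 − 2·29 = 3]
  29 = 9·3 + 2   → row D = row B − 9·row C = (2, −9, 19)   [check: −9·61 + 19·29 = 2]
  3 = 1·2 + 1   → row E = row C − 1·row D = (1, 10, −21)   [check: 10·61 − 21·29 = 1]
  2 = 2·1 + 0   → remainder 0, stop. gcd = 1 (last nonzero row E).
The gcd is 1, so 29 is invertible mod 61. The last nonzero row gives 10·61 − 21·29 = 1, so t = −21. So 29^(−1) ≡ −21 ≡ 40 (mod 61). Verify: 29 · 40 = 1160 ≡ 1 (mod 61). ✓

Final answer: 29^(−1) ≡ 40 (mod 61)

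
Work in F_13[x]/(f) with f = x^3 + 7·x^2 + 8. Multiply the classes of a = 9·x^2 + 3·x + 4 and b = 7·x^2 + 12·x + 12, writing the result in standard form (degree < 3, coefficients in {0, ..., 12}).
a · b ≡ 3·x^2 + 9·x + 9 (mod f(x))

Multiply as integer polynomials: a · b = 63·x^4 + 129·x^3 + 172·x^2 + 84·x + 48. Reducing coefficients mod 13: a · b ≡ 11·x^4 + 12·x^3 + 3·x^2 + 6·x + 9. Now divide by f(x) = x^3 + 7·x^2 + 8 in F_13[x], eliminating the leading term at each step:
  leading term 11·x^4: subtract (11·x)·f(x) = 11·x^4 + 12·x^3 + 10·x, leaving 3·x^2 + 9·x + 9 (coefficients mod 13)
The degree is now < 3, so this is the remainder. Hence a · b ≡ 3·x^2 + 9·x + 9 in F_13[x]/(f).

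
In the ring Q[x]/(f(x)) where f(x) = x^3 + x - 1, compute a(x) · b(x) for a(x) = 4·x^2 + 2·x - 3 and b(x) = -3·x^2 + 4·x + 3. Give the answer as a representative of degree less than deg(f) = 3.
First multiply in Q[x] without reducing: a · b = -12·x^4 + 10·x^3 + 29·x^2 - 6·x - 9. Now divide by f(x) = x^3 + x - 1, eliminating the leading term at each step:
  leading term -12·x^4: subtract (-12·x)·f(x) = -12·x^4 - 12·x^2 + 12·x, leaving 10·x^3 + 41·x^2 - 18·x - 9
  leading term 10·x^3: subtract (10)·f(x) = 10·x^3 + 10·x - 10, leaving 41·x^2 - 28·x + 1
The degree is now < 3, so this is the remainder. Hence a · b ≡ 41·x^2 - 28·x + 1 in Q[x]/(f).

Final answer: a · b ≡ 41·x^2 - 28·x + 1 (mod f(x))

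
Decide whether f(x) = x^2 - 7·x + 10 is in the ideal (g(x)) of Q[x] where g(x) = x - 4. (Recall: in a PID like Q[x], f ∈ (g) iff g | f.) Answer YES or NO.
In Q[x] the ideal (g) consists of all multiples of g, so f ∈ (g) iff g | f, i.e. iff the remainder of f on division by g is 0. Divide f by g (g is monic, so eliminate the leading term of the running remainder at each step):
  leading term x^2: subtract (x)·g(x) = x^2 - 4·x, leaving 10 - 3·x
  leading term -3·x: subtract (-3)·g(x) = 12 - 3·x, leaving -2
The remainder r(x) = -2 ≠ 0 (and deg r < deg g), so g ∤ f, i.e. f ∉ (g).

Final answer: NO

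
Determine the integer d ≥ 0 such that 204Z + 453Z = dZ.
(204, 453) = (3); d = 3

In the PID Z, (a, b) is generated by gcd(a, b). Compute gcd(453, 204) with the extended Euclidean algorithm, tracking rows (r, s, t) with s·453 + t·204 = r:
  row A: (453, 1, 0)   [1·453 + 0·204 = 453]
  row B: (204, 0, 1)   [0·453 + 1·204 = 204]
  453 = 2·204 + 45   → row C = row A − 2·row B = (45, 1, −2)   [check: 1·453 − 2·204 = 45]
  204 = 4·45 + 24   → row D = row B − 4·row C = (24, −4, 9)   [check: −4·453 + 9·204 = 24]
  45 = 1·24 + 21   → row E = row C − 1·row D = (21, 5, −11)   [check: 5·453 − 11·204 = 21]
  24 = 1·21 + 3   → row F = row D − 1·row E = (3, −9, 20)   [check: −9·453 + 20·204 = 3]
  21 = 7·3 + 0   → remainder 0, stop. gcd = 3 (last nonzero row F).
So gcd(204, 453) = 3, with Bézout identity −9·453 + 20·204 = 3. Containment (⊇): the Bézout identity exhibits 3 as an element of (204, 453), giving (3) ⊆ (204, 453). Containment (⊆): since 3 | 204 and 3 | 453 (204 = 3·68, 453 = 3·151), every Z-linear combination of 204 and 453 is divisible by 3, so (204, 453) ⊆ (3). Therefore (204, 453) = (3), d = 3.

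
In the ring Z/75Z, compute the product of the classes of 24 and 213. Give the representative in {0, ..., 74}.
12

Reduce the factors first: 213 ≡ 63 (mod 75), so 24 · 213 ≡ 24 · 63 (mod 75). 24 · 63 = 1512. Dividing by 75: 1512 = 20·75 + 12. So (24 · 213) mod 75 = 12.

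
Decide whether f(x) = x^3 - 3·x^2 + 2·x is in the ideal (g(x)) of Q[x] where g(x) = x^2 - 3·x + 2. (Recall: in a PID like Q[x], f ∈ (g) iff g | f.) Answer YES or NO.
YES

In Q[x] the ideal (g) consists of all multiples of g, so f ∈ (g) iff g | f, i.e. iff the remainder of f on division by g is 0. Divide f by g (g is monic, so eliminate the leading term of the running remainder at each step):
  leading term x^3: subtract (x)·g(x) = x^3 - 3·x^2 + 2·x, leaving 0
The remainder is 0, so f(x) = g(x) · h(x) with h(x) = x. Hence g | f, i.e. f ∈ (g).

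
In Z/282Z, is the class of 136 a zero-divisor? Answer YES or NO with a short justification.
gcd(136, 282) = 2 > 1, so 136 is not a unit in Z/282Z. In Z/nZ every nonzero non-unit is a zero-divisor: explicitly, take b = 282/gcd = 141 ≠ 0 (mod 282); then 136·141 = 19176 = 68·282, i.e. 136·141 ≡ 0 (mod 282). So 136 is a zero-divisor.

Final answer: YES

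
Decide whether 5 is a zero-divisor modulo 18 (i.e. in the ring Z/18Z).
NO

gcd(5, 18) = 1, so 5 is a unit in Z/18Z (it has a multiplicative inverse). A unit cannot be a zero-divisor: if 5·b ≡ 0 then multiplying both sides by 5^(−1) gives b ≡ 0. So 5 is not a zero-divisor.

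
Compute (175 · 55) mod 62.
15

Reduce the factors first: 175 ≡ 51 (mod 62), so 175 · 55 ≡ 51 · 55 (mod 62). 51 · 55 = 2805. Dividing by 62: 2805 = 45·62 + 15. So (175 · 55) mod 62 = 15.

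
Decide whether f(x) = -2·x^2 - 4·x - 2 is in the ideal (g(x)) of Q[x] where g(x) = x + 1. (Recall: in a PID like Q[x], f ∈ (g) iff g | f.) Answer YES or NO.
In Q[x] the ideal (g) consists of all multiples of g, so f ∈ (g) iff g | f, i.e. iff the remainder of f on division by g is 0. Divide f by g (g is monic, so eliminate the leading term of the running remainder at each step):
  leading term -2·x^2: subtract (-2·x)·g(x) = -2·x^2 - 2·x, leaving -2·x - 2
  leading term -2·x: subtract (-2)·g(x) = -2·x - 2, leaving 0
The remainder is 0, so f(x) = g(x) · h(x) with h(x) = -2·x - 2. Hence g | f, i.e. f ∈ (g).

Final answer: YES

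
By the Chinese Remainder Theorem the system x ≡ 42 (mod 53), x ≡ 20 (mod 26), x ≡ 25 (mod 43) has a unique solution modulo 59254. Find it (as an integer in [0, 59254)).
x ≡ 49862 (mod 59254); the representative in [0, 59254) is 49862

The moduli 53, 26, 43 are pairwise coprime, so by the CRT there is a unique solution mod 53·26·43 = 59254.
Solve by successive substitution. Start with x ≡ 42 (mod 53).
  Combine with x ≡ 20 (mod 26): write x = 42 + 53·t and require 42 + 53·t ≡ 20 (mod 26), i.e. 53·t ≡ 20 − 42 ≡ 4 (mod 26). Since 53^(−1) ≡ 1 (mod 26) (53 ≡ 1 (mod 26)), t ≡ 1·4 ≡ 4 (mod 26). So x ≡ 42 + 53·4 = 254 (mod 1378).
  Combine with x ≡ 25 (mod 43): write x = 254 + 1378·t and require 254 + 1378·t ≡ 25 (mod 43), i.e. 1378·t ≡ 25 − 254 ≡ 29 (mod 43). Since 1378^(−1) ≡ 22 (mod 43) (1378 ≡ 2 (mod 43)), t ≡ 22·29 ≡ 36 (mod 43). So x ≡ 254 + 1378·36 = 49862 (mod 59254).
Unique solution in [0, 59254): x = 49862.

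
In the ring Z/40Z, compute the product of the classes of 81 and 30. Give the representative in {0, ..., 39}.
30

Reduce the factors first: 81 ≡ 1 (mod 40), so 81 · 30 ≡ 1 · 30 (mod 40). 1 · 30 = 30. Dividing by 40: 30 = 0·40 + 30. So (81 · 30) mod 40 = 30.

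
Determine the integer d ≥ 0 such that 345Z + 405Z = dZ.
(345, 405) = (15); d = 15

In the PID Z, (a, b) is generated by gcd(a, b). Compute gcd(405, 345) with the extended Euclidean algorithm, tracking rows (r, s, t) with s·405 + t·345 = r:
  row A: (405, 1, 0)   [1·405 + 0·345 = 405]
  row B: (345, 0, 1)   [0·405 + 1·345 = 345]
  405 = 1·345 + 60   → row C = row A − 1·row B = (60, 1, −1)   [check: 1·405 − 1·345 = 60]
  345 = 5·60 + 45   → row D = row B − 5·row C = (45, −5, 6)   [check: −5·405 + 6·345 = 45]
  60 = 1·45 + 15   → row E = row C − 1·row D = (15, 6, −7)   [check: 6·405 − 7·345 = 15]
  45 = 3·15 + 0   → remainder 0, stop. gcd = 15 (last nonzero row E).
So gcd(345, 405) = 15, with Bézout identity 6·405 − 7·345 = 15. Containment (⊇): the Bézout identity exhibits 15 as an element of (345, 405), giving (15) ⊆ (345, 405). Containment (⊆): since 15 | 345 and 15 | 405 (345 = 15·23, 405 = 15·27), every Z-linear combination of 345 and 405 is divisible by 15, so (345, 405) ⊆ (15). Therefore (345, 405) = (15), d = 15.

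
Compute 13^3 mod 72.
Use repeated squaring. Binary(3) = 11. Walk through the bits of the exponent 3 left-to-right: at each bit after the leading one, square the running value, then multiply by 13 if the bit is 1 (always reducing mod 72):
  bit 1 = 1 (leading): start with 13.
  bit 2 = 1: square 13^2 = 169 ≡ 25; bit is 1, so multiply 25·13 = 325 ≡ 37 (mod 72).
Final value: 13^3 ≡ 37 (mod 72).

Final answer: 37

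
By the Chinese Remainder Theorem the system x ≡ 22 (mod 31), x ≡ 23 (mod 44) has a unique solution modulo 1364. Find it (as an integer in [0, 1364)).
x ≡ 859 (mod 1364); the representative in [0, 1364) is 859

The moduli 31, 44 are pairwise coprime, so by the CRT there is a unique solution mod 31·44 = 1364.
Solve by successive substitution. Start with x ≡ 22 (mod 31).
  Combine with x ≡ 23 (mod 44): write x = 22 + 31·t and require 22 + 31·t ≡ 23 (mod 44), i.e. 31·t ≡ 23 − 22 ≡ 1 (mod 44). Since 31^(−1) ≡ 27 (mod 44), t ≡ 27·1 ≡ 27 (mod 44). So x ≡ 22 + 31·27 = 859 (mod 1364).
Unique solution in [0, 1364): x = 859.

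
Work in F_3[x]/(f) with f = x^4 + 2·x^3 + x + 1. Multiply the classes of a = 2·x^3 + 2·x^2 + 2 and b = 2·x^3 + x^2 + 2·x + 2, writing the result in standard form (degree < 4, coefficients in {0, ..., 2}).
Multiply as integer polynomials: a · b = 4·x^6 + 6·x^5 + 6·x^4 + 12·x^3 + 6·x^2 + 4·x + 4. Reducing coefficients mod 3: a · b ≡ x^6 + x + 1. Now divide by f(x) = x^4 + 2·x^3 + x + 1 in F_3[x], eliminating the leading term at each step:
  leading term x^6: subtract (x^2)·f(x) = x^6 + 2·x^5 + x^3 + x^2, leaving x^5 + 2·x^3 + 2·x^2 + x + 1 (coefficients mod 3)
  leading term x^5: subtract (x)·f(x) = x^5 + 2·x^4 + x^2 + x, leaving x^4 + 2·x^3 + x^2 + 1 (coefficients mod 3)
  leading term x^4: subtract (1)·f(x) = x^4 + 2·x^3 + x + 1, leaving x^2 + 2·x (coefficients mod 3)
The degree is now < 4, so this is the remainder. Hence a · b ≡ x^2 + 2·x in F_3[x]/(f).

Final answer: a · b ≡ x^2 + 2·x (mod f(x))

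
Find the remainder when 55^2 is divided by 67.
Use repeated squaring. Binary(2) = 10. Walk through the bits of the exponent 2 left-to-right: at each bit after the leading one, square the running value, then multiply by 55 if the bit is 1 (always reducing mod 67):
  bit 1 = 1 (leading): start with 55.
  bit 2 = 0: square 55^2 = 3025 ≡ 10 (mod 67).
Final value: 55^2 ≡ 10 (mod 67).

Final answer: 10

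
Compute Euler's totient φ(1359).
φ(1359) = 900

φ is multiplicative, with φ(p^e) = p^e − p^(e−1). Factorise 1359 = 3^2 · 151. Then
  φ(1359) = (3^2 − 3^1) · (151 − 1) = 6 · 150 = 900.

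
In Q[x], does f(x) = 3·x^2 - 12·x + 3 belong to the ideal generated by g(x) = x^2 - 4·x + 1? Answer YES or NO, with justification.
In Q[x] the ideal (g) consists of all multiples of g, so f ∈ (g) iff g | f, i.e. iff the remainder of f on division by g is 0. Divide f by g (g is monic, so eliminate the leading term of the running remainder at each step):
  leading term 3·x^2: subtract (3)·g(x) = 3·x^2 - 12·x + 3, leaving 0
The remainder is 0, so f(x) = g(x) · h(x) with h(x) = 3. Hence g | f, i.e. f ∈ (g).

Final answer: YES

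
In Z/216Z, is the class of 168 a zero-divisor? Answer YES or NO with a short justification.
gcd(168, 216) = 24 > 1, so 168 is not a unit in Z/216Z. In Z/nZ every nonzero non-unit is a zero-divisor: explicitly, take b = 216/gcd = 9 ≠ 0 (mod 216); then 168·9 = 1512 = 7·216, i.e. 168·9 ≡ 0 (mod 216). So 168 is a zero-divisor.

Final answer: YES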